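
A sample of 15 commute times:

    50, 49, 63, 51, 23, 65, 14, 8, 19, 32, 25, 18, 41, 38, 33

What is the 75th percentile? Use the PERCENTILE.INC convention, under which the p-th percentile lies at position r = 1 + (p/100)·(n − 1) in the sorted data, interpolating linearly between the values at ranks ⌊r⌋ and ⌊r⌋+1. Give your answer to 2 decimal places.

49.50

Sorted: 8, 14, 18, 19, 23, 25, 32, 33, 38, 41, 49, 50, 51, 63, 65.
n = 15.
r = 1 + (75/100)·(15 − 1) = 1 + 10.5 = 11.5.
Rank 11 is 49 and rank 12 is 50.
Interpolate: 49 + 0.5·(50 − 49) = 49 + 0.5·1 = 49.5.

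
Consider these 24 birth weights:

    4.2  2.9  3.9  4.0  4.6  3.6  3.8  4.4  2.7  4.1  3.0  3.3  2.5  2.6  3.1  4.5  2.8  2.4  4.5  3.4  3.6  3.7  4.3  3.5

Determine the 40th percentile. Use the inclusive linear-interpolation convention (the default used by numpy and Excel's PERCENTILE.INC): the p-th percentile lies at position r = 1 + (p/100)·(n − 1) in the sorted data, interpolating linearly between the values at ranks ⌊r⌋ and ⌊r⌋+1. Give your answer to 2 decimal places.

3.42

Sorted: 2.4, 2.5, 2.6, 2.7, 2.8, 2.9, 3.0, 3.1, 3.3, 3.4, 3.5, 3.6, 3.6, 3.7, 3.8, 3.9, 4.0, 4.1, 4.2, 4.3, 4.4, 4.5, 4.5, 4.6.
n = 24.
r = 1 + (40/100)·(24 − 1) = 1 + 9.2 = 10.2.
Rank 10 is 3.4 and rank 11 is 3.5.
Interpolate: 3.4 + 0.2·(3.5 − 3.4) = 3.4 + 0.2·0.1 = 3.42.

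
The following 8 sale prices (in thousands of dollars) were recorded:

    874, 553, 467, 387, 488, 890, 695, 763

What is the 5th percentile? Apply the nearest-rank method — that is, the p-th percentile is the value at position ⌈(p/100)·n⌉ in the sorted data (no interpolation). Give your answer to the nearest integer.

387

Sorted: 387, 467, 488, 553, 695, 763, 874, 890.
n = 8.
Position = ⌈5/100 · 8⌉ = ⌈0.4⌉ = 1.
The value at rank 1 is 387.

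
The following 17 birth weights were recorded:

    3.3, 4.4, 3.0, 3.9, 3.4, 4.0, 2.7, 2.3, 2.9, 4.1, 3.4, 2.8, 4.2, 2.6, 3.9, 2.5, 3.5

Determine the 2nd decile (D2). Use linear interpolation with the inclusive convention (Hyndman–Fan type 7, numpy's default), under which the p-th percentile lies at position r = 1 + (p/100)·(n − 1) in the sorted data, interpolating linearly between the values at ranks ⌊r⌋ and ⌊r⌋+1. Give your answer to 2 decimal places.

Sorted: 2.3, 2.5, 2.6, 2.7, 2.8, 2.9, 3.0, 3.3, 3.4, 3.4, 3.5, 3.9, 3.9, 4.0, 4.1, 4.2, 4.4.
n = 17.
r = 1 + (20/100)·(17 − 1) = 1 + 3.2 = 4.2.
Rank 4 is 2.7 and rank 5 is 2.8.
Interpolate: 2.7 + 0.2·(2.8 − 2.7) = 2.7 + 0.2·0.1 = 2.72.

2.72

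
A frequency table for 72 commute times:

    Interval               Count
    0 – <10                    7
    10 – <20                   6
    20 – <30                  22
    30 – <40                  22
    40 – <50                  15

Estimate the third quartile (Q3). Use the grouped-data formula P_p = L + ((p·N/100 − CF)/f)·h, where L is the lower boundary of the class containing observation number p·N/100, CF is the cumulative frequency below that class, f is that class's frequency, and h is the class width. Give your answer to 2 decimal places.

38.64

N = 72; target position k = 75/100 · 72 = 54.
Cumulative frequencies: 7, 13, 35, 57, 72.
Observation 54 falls in the class 30 – <40.
L = 30, CF = 35, f = 22, h = 10.
P75 = 30 + ((54 − 35)/22)·10 = 30 + 8.63636 = 38.6364.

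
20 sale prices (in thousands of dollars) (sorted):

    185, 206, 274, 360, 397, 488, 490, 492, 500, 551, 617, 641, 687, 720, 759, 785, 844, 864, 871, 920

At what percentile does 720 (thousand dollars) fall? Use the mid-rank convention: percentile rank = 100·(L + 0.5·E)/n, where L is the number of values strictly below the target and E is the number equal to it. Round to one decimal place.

67.5

Count below 720: L = 13; count equal: E = 1; n = 20.
Percentile rank = 100·(13 + 0.5·1)/20 = 100·13.5/20 = 67.5.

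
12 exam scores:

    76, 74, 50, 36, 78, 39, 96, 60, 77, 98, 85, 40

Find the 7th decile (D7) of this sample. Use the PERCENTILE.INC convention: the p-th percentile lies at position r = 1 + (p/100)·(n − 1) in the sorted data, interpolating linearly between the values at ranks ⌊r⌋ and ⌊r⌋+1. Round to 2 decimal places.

Sorted: 36, 39, 40, 50, 60, 74, 76, 77, 78, 85, 96, 98.
n = 12.
r = 1 + (70/100)·(12 − 1) = 1 + 7.7 = 8.7.
Rank 8 is 77 and rank 9 is 78.
Interpolate: 77 + 0.7·(78 − 77) = 77 + 0.7·1 = 77.7.

77.70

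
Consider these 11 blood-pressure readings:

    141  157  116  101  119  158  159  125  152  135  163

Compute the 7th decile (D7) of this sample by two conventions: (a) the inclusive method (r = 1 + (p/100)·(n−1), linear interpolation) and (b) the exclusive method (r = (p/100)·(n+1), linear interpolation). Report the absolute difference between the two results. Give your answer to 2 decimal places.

0.40

Sorted: 101, 116, 119, 125, 135, 141, 152, 157, 158, 159, 163.
n = 11.
(a) r = 8 → value at rank 8 = 157.
(b) r = 8.4; between ranks 8 (157) and 9 (158): 157.4.
|157 − 157.4| = 0.4.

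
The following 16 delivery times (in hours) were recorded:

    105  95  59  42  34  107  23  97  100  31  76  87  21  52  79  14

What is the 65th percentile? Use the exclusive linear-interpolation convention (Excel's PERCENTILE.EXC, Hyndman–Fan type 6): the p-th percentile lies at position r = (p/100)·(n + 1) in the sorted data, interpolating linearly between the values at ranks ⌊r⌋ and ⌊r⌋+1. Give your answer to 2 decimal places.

87.40

Sorted: 14, 21, 23, 31, 34, 42, 52, 59, 76, 79, 87, 95, 97, 100, 105, 107.
n = 16.
r = (65/100)·(16 + 1) = 11.05.
Rank 11 is 87 and rank 12 is 95.
Interpolate: 87 + 0.05·(95 − 87) = 87 + 0.05·8 = 87.4.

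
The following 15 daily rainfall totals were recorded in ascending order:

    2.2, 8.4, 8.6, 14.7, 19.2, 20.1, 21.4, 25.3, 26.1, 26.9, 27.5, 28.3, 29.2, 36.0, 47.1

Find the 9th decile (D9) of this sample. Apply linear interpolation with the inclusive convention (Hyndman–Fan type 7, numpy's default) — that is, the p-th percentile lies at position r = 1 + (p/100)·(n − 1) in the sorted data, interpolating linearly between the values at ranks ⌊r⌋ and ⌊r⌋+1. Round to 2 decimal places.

n = 15.
r = 1 + (90/100)·(15 − 1) = 1 + 12.6 = 13.6.
Rank 13 is 29.2 and rank 14 is 36.0.
Interpolate: 29.2 + 0.6·(36.0 − 29.2) = 29.2 + 0.6·6.8 = 33.28.

33.28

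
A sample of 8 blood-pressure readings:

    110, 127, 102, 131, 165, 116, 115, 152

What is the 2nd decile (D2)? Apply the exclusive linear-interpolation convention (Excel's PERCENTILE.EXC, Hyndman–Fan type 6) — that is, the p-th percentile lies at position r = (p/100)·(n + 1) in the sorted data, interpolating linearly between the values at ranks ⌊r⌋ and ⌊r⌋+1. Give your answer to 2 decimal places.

Sorted: 102, 110, 115, 116, 127, 131, 152, 165.
n = 8.
r = (20/100)·(8 + 1) = 1.8.
Rank 1 is 102 and rank 2 is 110.
Interpolate: 102 + 0.8·(110 − 102) = 102 + 0.8·8 = 108.4.

108.40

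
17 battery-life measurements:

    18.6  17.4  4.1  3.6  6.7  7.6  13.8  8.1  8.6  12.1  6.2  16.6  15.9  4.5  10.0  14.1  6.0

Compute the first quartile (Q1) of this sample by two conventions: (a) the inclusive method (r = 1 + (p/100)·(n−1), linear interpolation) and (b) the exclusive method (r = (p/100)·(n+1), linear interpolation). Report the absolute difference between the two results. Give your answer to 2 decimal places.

Sorted: 3.6, 4.1, 4.5, 6.0, 6.2, 6.7, 7.6, 8.1, 8.6, 10.0, 12.1, 13.8, 14.1, 15.9, 16.6, 17.4, 18.6.
n = 17.
(a) r = 5 → value at rank 5 = 6.2.
(b) r = 4.5; between ranks 4 (6.0) and 5 (6.2): 6.1.
|6.2 − 6.1| = 0.1.

0.10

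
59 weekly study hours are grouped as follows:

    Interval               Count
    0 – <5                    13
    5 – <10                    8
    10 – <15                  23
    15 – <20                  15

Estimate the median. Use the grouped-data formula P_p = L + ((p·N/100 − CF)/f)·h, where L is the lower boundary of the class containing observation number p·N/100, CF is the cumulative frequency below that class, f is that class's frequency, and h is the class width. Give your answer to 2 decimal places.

11.85

N = 59; target position k = 50/100 · 59 = 29.5.
Cumulative frequencies: 13, 21, 44, 59.
Observation 29.5 falls in the class 10 – <15.
L = 10, CF = 21, f = 23, h = 5.
P50 = 10 + ((29.5 − 21)/23)·5 = 10 + 1.84783 = 11.8478.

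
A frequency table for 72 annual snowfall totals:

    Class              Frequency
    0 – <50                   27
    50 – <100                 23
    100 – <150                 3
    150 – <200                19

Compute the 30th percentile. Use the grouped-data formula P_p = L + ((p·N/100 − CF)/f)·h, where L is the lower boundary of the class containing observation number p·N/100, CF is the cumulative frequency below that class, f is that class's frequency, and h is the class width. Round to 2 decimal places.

N = 72; target position k = 30/100 · 72 = 21.6.
Cumulative frequencies: 27, 50, 53, 72.
Observation 21.6 falls in the class 0 – <50.
L = 0, CF = 0, f = 27, h = 50.
P30 = 0 + ((21.6 − 0)/27)·50 = 0 + 40 = 40.

40.00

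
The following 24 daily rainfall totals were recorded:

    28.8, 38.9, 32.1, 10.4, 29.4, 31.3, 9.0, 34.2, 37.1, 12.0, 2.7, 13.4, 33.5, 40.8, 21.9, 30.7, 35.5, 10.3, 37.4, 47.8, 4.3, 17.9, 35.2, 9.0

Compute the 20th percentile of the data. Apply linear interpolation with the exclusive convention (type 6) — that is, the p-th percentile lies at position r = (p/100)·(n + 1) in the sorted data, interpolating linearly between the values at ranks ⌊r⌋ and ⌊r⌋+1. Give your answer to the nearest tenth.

10.3

Sorted: 2.7, 4.3, 9.0, 9.0, 10.3, 10.4, 12.0, 13.4, 17.9, 21.9, 28.8, 29.4, 30.7, 31.3, 32.1, 33.5, 34.2, 35.2, 35.5, 37.1, 37.4, 38.9, 40.8, 47.8.
n = 24.
r = (20/100)·(24 + 1) = 5.
r is an integer, so P20 is the value at rank 5: 10.3.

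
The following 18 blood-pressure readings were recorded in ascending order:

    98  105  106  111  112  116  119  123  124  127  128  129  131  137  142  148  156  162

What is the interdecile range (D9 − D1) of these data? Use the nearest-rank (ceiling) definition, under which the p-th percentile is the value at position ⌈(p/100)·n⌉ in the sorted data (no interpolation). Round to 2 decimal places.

51.00

n = 18.
P10: rank ⌈10/100·18⌉ = 2 → 105.
P90: rank ⌈90/100·18⌉ = 17 → 156.
Difference: 156 − 105 = 51.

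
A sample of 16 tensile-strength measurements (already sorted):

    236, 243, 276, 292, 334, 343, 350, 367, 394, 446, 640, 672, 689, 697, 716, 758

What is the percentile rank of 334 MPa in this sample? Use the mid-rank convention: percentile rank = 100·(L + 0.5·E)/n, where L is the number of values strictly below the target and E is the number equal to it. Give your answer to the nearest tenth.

Count below 334: L = 4; count equal: E = 1; n = 16.
Percentile rank = 100·(4 + 0.5·1)/16 = 100·4.5/16 = 28.12.

28.1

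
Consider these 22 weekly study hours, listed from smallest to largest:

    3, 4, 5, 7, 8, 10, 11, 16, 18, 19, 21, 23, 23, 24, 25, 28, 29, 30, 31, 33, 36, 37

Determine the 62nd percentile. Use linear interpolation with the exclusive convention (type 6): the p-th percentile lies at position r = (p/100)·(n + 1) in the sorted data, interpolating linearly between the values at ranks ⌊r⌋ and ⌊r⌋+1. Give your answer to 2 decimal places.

n = 22.
r = (62/100)·(22 + 1) = 14.26.
Rank 14 is 24 and rank 15 is 25.
Interpolate: 24 + 0.26·(25 − 24) = 24 + 0.26·1 = 24.26.

24.26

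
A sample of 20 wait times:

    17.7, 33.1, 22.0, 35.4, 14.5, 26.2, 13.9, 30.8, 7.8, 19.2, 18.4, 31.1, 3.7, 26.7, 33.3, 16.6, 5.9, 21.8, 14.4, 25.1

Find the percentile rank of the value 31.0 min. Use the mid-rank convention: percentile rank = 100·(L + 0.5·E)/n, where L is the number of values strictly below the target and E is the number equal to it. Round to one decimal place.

Sorted: 3.7, 5.9, 7.8, 13.9, 14.4, 14.5, 16.6, 17.7, 18.4, 19.2, 21.8, 22.0, 25.1, 26.2, 26.7, 30.8, 31.1, 33.1, 33.3, 35.4.
Count below 31.0: L = 16; count equal: E = 0; n = 20.
Percentile rank = 100·(16 + 0.5·0)/20 = 100·16/20 = 80.

80.0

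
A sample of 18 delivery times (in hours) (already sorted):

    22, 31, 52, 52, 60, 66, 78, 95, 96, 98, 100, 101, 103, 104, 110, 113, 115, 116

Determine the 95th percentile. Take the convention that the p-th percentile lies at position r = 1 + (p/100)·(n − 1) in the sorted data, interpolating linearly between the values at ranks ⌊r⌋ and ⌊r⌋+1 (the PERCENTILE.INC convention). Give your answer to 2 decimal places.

115.15

n = 18.
r = 1 + (95/100)·(18 − 1) = 1 + 16.15 = 17.15.
Rank 17 is 115 and rank 18 is 116.
Interpolate: 115 + 0.15·(116 − 115) = 115 + 0.15·1 = 115.15.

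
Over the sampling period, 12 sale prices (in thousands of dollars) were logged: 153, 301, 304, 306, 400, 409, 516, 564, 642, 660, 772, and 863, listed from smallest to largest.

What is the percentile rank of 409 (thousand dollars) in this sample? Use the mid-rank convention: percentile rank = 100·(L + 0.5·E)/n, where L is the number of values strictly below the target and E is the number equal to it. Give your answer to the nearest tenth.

Count below 409: L = 5; count equal: E = 1; n = 12.
Percentile rank = 100·(5 + 0.5·1)/12 = 100·5.5/12 = 45.83.

45.8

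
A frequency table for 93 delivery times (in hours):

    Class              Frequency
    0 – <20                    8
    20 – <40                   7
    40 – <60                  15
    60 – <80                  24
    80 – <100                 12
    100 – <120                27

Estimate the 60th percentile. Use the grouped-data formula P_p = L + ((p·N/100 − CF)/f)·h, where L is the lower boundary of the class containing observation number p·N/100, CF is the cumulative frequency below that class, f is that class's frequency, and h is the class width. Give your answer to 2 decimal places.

N = 93; target position k = 60/100 · 93 = 55.8.
Cumulative frequencies: 8, 15, 30, 54, 66, 93.
Observation 55.8 falls in the class 80 – <100.
L = 80, CF = 54, f = 12, h = 20.
P60 = 80 + ((55.8 − 54)/12)·20 = 80 + 3 = 83.

83.00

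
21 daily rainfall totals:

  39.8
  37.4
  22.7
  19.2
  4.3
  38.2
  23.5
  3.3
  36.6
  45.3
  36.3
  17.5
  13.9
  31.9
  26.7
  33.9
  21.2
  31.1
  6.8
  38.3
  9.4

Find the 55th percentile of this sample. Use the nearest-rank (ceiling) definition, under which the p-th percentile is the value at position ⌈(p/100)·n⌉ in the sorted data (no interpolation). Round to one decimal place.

Sorted: 3.3, 4.3, 6.8, 9.4, 13.9, 17.5, 19.2, 21.2, 22.7, 23.5, 26.7, 31.1, 31.9, 33.9, 36.3, 36.6, 37.4, 38.2, 38.3, 39.8, 45.3.
n = 21.
Position = ⌈55/100 · 21⌉ = ⌈11.55⌉ = 12.
The value at rank 12 is 31.1.

31.1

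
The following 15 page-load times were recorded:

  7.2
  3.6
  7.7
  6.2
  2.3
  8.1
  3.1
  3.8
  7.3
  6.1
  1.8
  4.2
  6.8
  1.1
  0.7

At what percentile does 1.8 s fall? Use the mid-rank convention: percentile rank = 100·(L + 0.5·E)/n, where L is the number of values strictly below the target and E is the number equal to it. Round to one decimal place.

16.7

Sorted: 0.7, 1.1, 1.8, 2.3, 3.1, 3.6, 3.8, 4.2, 6.1, 6.2, 6.8, 7.2, 7.3, 7.7, 8.1.
Count below 1.8: L = 2; count equal: E = 1; n = 15.
Percentile rank = 100·(2 + 0.5·1)/15 = 100·2.5/15 = 16.67.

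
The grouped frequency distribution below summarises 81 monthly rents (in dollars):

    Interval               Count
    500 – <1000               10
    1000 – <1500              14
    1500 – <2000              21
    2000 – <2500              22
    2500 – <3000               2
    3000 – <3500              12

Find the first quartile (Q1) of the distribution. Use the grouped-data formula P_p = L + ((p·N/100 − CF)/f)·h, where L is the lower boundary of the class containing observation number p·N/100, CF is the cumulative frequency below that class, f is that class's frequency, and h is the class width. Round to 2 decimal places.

N = 81; target position k = 25/100 · 81 = 20.25.
Cumulative frequencies: 10, 24, 45, 67, 69, 81.
Observation 20.25 falls in the class 1000 – <1500.
L = 1000, CF = 10, f = 14, h = 500.
P25 = 1000 + ((20.25 − 10)/14)·500 = 1000 + 366.071 = 1366.07.

1366.07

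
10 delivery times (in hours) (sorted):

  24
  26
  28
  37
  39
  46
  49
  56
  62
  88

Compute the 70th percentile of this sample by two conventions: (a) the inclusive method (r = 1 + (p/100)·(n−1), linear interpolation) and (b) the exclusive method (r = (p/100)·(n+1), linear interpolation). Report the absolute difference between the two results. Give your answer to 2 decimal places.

n = 10.
(a) r = 7.3; between ranks 7 (49) and 8 (56): 51.1.
(b) r = 7.7; between ranks 7 (49) and 8 (56): 53.9.
|51.1 − 53.9| = 2.8.

2.80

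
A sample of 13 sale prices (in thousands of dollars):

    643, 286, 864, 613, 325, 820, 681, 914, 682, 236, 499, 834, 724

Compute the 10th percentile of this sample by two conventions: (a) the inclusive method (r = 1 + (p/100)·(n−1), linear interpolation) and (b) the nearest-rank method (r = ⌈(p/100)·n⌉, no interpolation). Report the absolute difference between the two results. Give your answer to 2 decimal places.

7.80

Sorted: 236, 286, 325, 499, 613, 643, 681, 682, 724, 820, 834, 864, 914.
n = 13.
(a) r = 2.2; between ranks 2 (286) and 3 (325): 293.8.
(b) the nearest-rank method: rank 2 → 286.
|293.8 − 286| = 7.8.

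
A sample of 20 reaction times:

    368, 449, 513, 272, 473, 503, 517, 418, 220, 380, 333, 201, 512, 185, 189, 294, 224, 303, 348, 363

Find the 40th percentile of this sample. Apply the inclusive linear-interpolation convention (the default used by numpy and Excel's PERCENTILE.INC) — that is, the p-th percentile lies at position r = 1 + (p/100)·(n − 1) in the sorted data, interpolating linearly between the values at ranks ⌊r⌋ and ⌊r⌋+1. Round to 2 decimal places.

321.00

Sorted: 185, 189, 201, 220, 224, 272, 294, 303, 333, 348, 363, 368, 380, 418, 449, 473, 503, 512, 513, 517.
n = 20.
r = 1 + (40/100)·(20 − 1) = 1 + 7.6 = 8.6.
Rank 8 is 303 and rank 9 is 333.
Interpolate: 303 + 0.6·(333 − 303) = 303 + 0.6·30 = 321.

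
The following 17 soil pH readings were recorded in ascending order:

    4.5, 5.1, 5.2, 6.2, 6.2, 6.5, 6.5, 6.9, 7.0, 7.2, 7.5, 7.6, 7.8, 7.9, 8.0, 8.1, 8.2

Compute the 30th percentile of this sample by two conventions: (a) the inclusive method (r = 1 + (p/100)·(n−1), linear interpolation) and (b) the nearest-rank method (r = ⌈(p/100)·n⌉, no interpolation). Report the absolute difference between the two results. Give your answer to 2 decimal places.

0.06

n = 17.
(a) r = 5.8; between ranks 5 (6.2) and 6 (6.5): 6.44.
(b) the nearest-rank method: rank 6 → 6.5.
|6.44 − 6.5| = 0.06.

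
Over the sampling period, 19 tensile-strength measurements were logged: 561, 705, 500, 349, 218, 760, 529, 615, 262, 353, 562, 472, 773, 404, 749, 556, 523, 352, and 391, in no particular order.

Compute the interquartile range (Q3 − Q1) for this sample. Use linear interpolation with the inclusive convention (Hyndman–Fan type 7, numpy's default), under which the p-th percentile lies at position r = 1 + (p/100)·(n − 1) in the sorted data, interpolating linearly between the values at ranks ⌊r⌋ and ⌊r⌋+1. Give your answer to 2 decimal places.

216.50

Sorted: 218, 262, 349, 352, 353, 391, 404, 472, 500, 523, 529, 556, 561, 562, 615, 705, 749, 760, 773.
n = 19.
P25: r = 5.5; ranks 5–6 are 353, 391; interpolating gives 372.
P75: r = 14.5; ranks 14–15 are 562, 615; interpolating gives 588.5.
Difference: 588.5 − 372 = 216.5.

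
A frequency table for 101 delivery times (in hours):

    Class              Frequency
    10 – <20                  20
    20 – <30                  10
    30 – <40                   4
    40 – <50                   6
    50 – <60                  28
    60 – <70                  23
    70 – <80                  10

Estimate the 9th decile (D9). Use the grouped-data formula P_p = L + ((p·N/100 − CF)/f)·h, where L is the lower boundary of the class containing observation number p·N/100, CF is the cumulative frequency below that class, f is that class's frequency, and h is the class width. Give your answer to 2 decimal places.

N = 101; target position k = 90/100 · 101 = 90.9.
Cumulative frequencies: 20, 30, 34, 40, 68, 91, 101.
Observation 90.9 falls in the class 60 – <70.
L = 60, CF = 68, f = 23, h = 10.
P90 = 60 + ((90.9 − 68)/23)·10 = 60 + 9.95652 = 69.9565.

69.96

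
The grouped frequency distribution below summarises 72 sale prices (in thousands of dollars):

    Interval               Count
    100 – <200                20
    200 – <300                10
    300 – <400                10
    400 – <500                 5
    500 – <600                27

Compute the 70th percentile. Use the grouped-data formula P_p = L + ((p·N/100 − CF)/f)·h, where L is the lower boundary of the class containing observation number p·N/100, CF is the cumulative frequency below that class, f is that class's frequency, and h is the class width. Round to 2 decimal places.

N = 72; target position k = 70/100 · 72 = 50.4.
Cumulative frequencies: 20, 30, 40, 45, 72.
Observation 50.4 falls in the class 500 – <600.
L = 500, CF = 45, f = 27, h = 100.
P70 = 500 + ((50.4 − 45)/27)·100 = 500 + 20 = 520.

520.00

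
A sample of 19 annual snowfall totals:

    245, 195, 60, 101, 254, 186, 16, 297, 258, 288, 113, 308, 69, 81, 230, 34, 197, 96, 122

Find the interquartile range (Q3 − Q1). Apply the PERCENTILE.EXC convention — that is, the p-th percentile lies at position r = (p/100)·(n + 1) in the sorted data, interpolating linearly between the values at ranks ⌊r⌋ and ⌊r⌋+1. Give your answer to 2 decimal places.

173.00

Sorted: 16, 34, 60, 69, 81, 96, 101, 113, 122, 186, 195, 197, 230, 245, 254, 258, 288, 297, 308.
n = 19.
P25: r = 5 (integer) → 81.
P75: r = 15 (integer) → 254.
Difference: 254 − 81 = 173.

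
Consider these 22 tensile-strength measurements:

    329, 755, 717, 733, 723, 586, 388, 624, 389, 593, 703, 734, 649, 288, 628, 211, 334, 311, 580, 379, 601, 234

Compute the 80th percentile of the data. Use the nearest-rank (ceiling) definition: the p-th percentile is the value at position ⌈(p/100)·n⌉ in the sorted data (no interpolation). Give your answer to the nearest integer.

Sorted: 211, 234, 288, 311, 329, 334, 379, 388, 389, 580, 586, 593, 601, 624, 628, 649, 703, 717, 723, 733, 734, 755.
n = 22.
Position = ⌈80/100 · 22⌉ = ⌈17.6⌉ = 18.
The value at rank 18 is 717.

717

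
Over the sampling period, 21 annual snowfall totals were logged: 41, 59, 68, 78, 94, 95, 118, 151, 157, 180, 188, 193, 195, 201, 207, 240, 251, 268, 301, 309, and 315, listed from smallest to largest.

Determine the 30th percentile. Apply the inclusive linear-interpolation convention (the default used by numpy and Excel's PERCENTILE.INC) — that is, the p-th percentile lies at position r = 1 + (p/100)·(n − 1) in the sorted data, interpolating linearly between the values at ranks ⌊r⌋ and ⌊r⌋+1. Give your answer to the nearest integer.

118

n = 21.
r = 1 + (30/100)·(21 − 1) = 1 + 6 = 7.
r is an integer, so P30 is the value at rank 7: 118.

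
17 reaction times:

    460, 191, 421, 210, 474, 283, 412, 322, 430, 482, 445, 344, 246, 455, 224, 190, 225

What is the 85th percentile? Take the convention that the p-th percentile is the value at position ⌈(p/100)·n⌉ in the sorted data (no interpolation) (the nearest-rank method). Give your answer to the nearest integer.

460

Sorted: 190, 191, 210, 224, 225, 246, 283, 322, 344, 412, 421, 430, 445, 455, 460, 474, 482.
n = 17.
Position = ⌈85/100 · 17⌉ = ⌈14.45⌉ = 15.
The value at rank 15 is 460.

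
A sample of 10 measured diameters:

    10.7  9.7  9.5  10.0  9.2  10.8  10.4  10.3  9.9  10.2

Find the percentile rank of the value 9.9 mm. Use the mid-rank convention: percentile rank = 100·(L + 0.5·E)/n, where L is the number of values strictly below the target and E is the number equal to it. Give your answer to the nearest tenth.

Sorted: 9.2, 9.5, 9.7, 9.9, 10.0, 10.2, 10.3, 10.4, 10.7, 10.8.
Count below 9.9: L = 3; count equal: E = 1; n = 10.
Percentile rank = 100·(3 + 0.5·1)/10 = 100·3.5/10 = 35.

35.0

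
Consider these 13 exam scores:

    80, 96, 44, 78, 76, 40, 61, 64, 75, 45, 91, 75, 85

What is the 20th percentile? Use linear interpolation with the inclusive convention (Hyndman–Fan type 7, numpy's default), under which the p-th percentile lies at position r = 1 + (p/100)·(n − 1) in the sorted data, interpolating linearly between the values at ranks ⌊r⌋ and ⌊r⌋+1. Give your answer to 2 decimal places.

51.40

Sorted: 40, 44, 45, 61, 64, 75, 75, 76, 78, 80, 85, 91, 96.
n = 13.
r = 1 + (20/100)·(13 − 1) = 1 + 2.4 = 3.4.
Rank 3 is 45 and rank 4 is 61.
Interpolate: 45 + 0.4·(61 − 45) = 45 + 0.4·16 = 51.4.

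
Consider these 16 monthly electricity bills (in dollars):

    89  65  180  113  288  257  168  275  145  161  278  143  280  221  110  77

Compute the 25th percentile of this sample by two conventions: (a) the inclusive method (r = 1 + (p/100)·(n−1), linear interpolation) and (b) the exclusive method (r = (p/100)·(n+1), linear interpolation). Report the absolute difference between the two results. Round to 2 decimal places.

Sorted: 65, 77, 89, 110, 113, 143, 145, 161, 168, 180, 221, 257, 275, 278, 280, 288.
n = 16.
(a) r = 4.75; between ranks 4 (110) and 5 (113): 112.25.
(b) r = 4.25; between ranks 4 (110) and 5 (113): 110.75.
|112.25 − 110.75| = 1.5.

1.50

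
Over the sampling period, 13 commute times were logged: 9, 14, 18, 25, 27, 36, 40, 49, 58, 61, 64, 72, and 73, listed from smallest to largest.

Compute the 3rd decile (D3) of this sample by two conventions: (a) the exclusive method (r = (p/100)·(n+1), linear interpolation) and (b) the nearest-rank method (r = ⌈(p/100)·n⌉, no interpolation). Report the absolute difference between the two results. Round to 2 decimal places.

n = 13.
(a) r = 4.2; between ranks 4 (25) and 5 (27): 25.4.
(b) the nearest-rank method: rank 4 → 25.
|25.4 − 25| = 0.4.

0.40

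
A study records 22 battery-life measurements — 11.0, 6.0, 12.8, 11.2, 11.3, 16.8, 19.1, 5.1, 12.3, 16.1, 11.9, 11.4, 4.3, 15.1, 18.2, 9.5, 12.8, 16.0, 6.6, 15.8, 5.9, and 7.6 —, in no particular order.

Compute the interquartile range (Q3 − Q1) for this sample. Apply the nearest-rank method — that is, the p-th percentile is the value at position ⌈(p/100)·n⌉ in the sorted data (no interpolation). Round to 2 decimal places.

8.20

Sorted: 4.3, 5.1, 5.9, 6.0, 6.6, 7.6, 9.5, 11.0, 11.2, 11.3, 11.4, 11.9, 12.3, 12.8, 12.8, 15.1, 15.8, 16.0, 16.1, 16.8, 18.2, 19.1.
n = 22.
P25: rank ⌈25/100·22⌉ = 6 → 7.6.
P75: rank ⌈75/100·22⌉ = 17 → 15.8.
Difference: 15.8 − 7.6 = 8.2.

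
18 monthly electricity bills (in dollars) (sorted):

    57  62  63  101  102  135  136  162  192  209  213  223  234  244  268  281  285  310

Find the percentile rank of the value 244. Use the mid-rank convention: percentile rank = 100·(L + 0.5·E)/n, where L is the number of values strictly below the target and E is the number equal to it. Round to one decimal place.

75.0

Count below 244: L = 13; count equal: E = 1; n = 18.
Percentile rank = 100·(13 + 0.5·1)/18 = 100·13.5/18 = 75.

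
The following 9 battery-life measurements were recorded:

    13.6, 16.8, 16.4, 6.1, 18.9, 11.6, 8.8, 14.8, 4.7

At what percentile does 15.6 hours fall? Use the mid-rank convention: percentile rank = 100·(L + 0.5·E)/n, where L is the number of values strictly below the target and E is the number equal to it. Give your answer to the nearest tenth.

66.7

Sorted: 4.7, 6.1, 8.8, 11.6, 13.6, 14.8, 16.4, 16.8, 18.9.
Count below 15.6: L = 6; count equal: E = 0; n = 9.
Percentile rank = 100·(6 + 0.5·0)/9 = 100·6/9 = 66.67.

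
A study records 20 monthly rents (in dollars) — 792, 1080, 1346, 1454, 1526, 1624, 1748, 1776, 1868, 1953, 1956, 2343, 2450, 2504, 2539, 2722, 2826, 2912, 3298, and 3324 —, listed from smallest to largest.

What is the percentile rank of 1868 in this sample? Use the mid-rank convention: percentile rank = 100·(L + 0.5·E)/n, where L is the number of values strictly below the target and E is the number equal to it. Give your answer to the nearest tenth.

Count below 1868: L = 8; count equal: E = 1; n = 20.
Percentile rank = 100·(8 + 0.5·1)/20 = 100·8.5/20 = 42.5.

42.5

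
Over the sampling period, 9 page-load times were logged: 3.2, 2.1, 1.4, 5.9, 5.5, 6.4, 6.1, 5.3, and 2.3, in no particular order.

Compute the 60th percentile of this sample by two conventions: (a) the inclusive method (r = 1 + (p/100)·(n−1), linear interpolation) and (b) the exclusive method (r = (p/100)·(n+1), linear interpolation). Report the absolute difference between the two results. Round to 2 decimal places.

Sorted: 1.4, 2.1, 2.3, 3.2, 5.3, 5.5, 5.9, 6.1, 6.4.
n = 9.
(a) r = 5.8; between ranks 5 (5.3) and 6 (5.5): 5.46.
(b) r = 6 → value at rank 6 = 5.5.
|5.46 − 5.5| = 0.04.

0.04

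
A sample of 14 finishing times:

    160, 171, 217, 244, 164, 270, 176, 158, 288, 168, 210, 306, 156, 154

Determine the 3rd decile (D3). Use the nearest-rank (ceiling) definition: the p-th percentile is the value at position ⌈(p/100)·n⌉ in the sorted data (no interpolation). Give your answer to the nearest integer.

164

Sorted: 154, 156, 158, 160, 164, 168, 171, 176, 210, 217, 244, 270, 288, 306.
n = 14.
Position = ⌈30/100 · 14⌉ = ⌈4.2⌉ = 5.
The value at rank 5 is 164.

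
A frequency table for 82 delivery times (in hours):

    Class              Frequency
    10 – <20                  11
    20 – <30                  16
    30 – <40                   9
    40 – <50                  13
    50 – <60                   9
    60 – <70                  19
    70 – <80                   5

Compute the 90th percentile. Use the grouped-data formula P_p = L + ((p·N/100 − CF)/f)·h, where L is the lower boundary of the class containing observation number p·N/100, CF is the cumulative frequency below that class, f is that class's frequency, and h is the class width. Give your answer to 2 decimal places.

68.32

N = 82; target position k = 90/100 · 82 = 73.8.
Cumulative frequencies: 11, 27, 36, 49, 58, 77, 82.
Observation 73.8 falls in the class 60 – <70.
L = 60, CF = 58, f = 19, h = 10.
P90 = 60 + ((73.8 − 58)/19)·10 = 60 + 8.31579 = 68.3158.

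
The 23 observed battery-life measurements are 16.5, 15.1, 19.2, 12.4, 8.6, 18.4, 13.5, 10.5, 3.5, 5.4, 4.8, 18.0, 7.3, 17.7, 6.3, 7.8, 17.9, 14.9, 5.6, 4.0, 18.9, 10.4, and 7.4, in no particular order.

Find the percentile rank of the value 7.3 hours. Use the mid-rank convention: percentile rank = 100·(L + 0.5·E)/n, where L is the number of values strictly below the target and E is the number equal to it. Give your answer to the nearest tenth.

28.3

Sorted: 3.5, 4.0, 4.8, 5.4, 5.6, 6.3, 7.3, 7.4, 7.8, 8.6, 10.4, 10.5, 12.4, 13.5, 14.9, 15.1, 16.5, 17.7, 17.9, 18.0, 18.4, 18.9, 19.2.
Count below 7.3: L = 6; count equal: E = 1; n = 23.
Percentile rank = 100·(6 + 0.5·1)/23 = 100·6.5/23 = 28.26.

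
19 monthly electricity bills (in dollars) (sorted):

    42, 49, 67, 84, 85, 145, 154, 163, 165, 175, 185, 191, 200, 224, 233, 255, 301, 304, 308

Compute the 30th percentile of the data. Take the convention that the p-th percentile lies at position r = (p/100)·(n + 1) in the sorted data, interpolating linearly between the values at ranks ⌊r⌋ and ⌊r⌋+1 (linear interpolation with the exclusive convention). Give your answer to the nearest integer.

145

n = 19.
r = (30/100)·(19 + 1) = 6.
r is an integer, so P30 is the value at rank 6: 145.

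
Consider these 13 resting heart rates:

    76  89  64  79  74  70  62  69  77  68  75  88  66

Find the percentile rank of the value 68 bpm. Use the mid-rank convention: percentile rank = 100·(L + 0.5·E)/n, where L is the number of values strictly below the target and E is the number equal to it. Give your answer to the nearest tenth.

26.9

Sorted: 62, 64, 66, 68, 69, 70, 74, 75, 76, 77, 79, 88, 89.
Count below 68: L = 3; count equal: E = 1; n = 13.
Percentile rank = 100·(3 + 0.5·1)/13 = 100·3.5/13 = 26.92.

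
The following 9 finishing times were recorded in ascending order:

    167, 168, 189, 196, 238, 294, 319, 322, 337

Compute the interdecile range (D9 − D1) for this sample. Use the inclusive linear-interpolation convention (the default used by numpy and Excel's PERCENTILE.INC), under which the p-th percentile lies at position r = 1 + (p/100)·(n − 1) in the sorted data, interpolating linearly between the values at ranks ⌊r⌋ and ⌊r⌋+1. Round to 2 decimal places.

n = 9.
P10: r = 1.8; ranks 1–2 are 167, 168; interpolating gives 167.8.
P90: r = 8.2; ranks 8–9 are 322, 337; interpolating gives 325.
Difference: 325 − 167.8 = 157.2.

157.20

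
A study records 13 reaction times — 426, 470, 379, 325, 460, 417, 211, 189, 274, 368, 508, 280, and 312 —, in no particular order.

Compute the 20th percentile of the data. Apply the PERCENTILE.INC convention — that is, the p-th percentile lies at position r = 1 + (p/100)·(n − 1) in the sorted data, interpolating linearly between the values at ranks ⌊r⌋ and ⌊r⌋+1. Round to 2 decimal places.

276.40

Sorted: 189, 211, 274, 280, 312, 325, 368, 379, 417, 426, 460, 470, 508.
n = 13.
r = 1 + (20/100)·(13 − 1) = 1 + 2.4 = 3.4.
Rank 3 is 274 and rank 4 is 280.
Interpolate: 274 + 0.4·(280 − 274) = 274 + 0.4·6 = 276.4.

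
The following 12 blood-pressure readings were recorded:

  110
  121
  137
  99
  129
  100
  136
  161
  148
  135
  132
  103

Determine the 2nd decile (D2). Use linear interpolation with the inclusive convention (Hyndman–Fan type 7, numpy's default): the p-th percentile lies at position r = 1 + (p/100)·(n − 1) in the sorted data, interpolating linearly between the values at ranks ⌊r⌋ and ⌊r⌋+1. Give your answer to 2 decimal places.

104.40

Sorted: 99, 100, 103, 110, 121, 129, 132, 135, 136, 137, 148, 161.
n = 12.
r = 1 + (20/100)·(12 − 1) = 1 + 2.2 = 3.2.
Rank 3 is 103 and rank 4 is 110.
Interpolate: 103 + 0.2·(110 − 103) = 103 + 0.2·7 = 104.4.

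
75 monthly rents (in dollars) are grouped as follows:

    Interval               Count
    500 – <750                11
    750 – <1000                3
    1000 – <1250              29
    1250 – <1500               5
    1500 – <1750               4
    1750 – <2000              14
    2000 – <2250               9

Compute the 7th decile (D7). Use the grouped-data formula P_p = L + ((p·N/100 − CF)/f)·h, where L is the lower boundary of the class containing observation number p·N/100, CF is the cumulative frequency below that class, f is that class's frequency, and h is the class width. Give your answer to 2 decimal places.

N = 75; target position k = 70/100 · 75 = 52.5.
Cumulative frequencies: 11, 14, 43, 48, 52, 66, 75.
Observation 52.5 falls in the class 1750 – <2000.
L = 1750, CF = 52, f = 14, h = 250.
P70 = 1750 + ((52.5 − 52)/14)·250 = 1750 + 8.92857 = 1758.93.

1758.93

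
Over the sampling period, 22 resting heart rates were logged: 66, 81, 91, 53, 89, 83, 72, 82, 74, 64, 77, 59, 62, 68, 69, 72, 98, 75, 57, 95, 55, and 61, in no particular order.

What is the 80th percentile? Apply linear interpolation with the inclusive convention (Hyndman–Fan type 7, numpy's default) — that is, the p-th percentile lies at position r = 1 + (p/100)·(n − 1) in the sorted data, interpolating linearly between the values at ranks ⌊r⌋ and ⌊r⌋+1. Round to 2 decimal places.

82.80

Sorted: 53, 55, 57, 59, 61, 62, 64, 66, 68, 69, 72, 72, 74, 75, 77, 81, 82, 83, 89, 91, 95, 98.
n = 22.
r = 1 + (80/100)·(22 − 1) = 1 + 16.8 = 17.8.
Rank 17 is 82 and rank 18 is 83.
Interpolate: 82 + 0.8·(83 − 82) = 82 + 0.8·1 = 82.8.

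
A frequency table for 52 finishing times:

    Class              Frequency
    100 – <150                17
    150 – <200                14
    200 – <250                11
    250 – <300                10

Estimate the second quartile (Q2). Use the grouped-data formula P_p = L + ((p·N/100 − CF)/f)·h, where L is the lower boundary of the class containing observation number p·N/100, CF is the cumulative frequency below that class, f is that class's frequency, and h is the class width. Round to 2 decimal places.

182.14

N = 52; target position k = 50/100 · 52 = 26.
Cumulative frequencies: 17, 31, 42, 52.
Observation 26 falls in the class 150 – <200.
L = 150, CF = 17, f = 14, h = 50.
P50 = 150 + ((26 − 17)/14)·50 = 150 + 32.1429 = 182.143.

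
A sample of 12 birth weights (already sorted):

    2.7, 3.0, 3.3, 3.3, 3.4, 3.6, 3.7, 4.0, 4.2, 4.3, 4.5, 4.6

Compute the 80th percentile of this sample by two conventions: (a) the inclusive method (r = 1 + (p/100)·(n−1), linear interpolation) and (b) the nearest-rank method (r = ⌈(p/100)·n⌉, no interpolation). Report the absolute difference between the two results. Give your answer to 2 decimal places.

n = 12.
(a) r = 9.8; between ranks 9 (4.2) and 10 (4.3): 4.28.
(b) the nearest-rank method: rank 10 → 4.3.
|4.28 − 4.3| = 0.02.

0.02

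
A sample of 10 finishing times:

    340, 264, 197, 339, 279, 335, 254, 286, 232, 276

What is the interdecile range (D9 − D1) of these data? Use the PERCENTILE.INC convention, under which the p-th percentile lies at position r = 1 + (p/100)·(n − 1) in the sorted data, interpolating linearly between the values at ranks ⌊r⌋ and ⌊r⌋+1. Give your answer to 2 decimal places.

110.60

Sorted: 197, 232, 254, 264, 276, 279, 286, 335, 339, 340.
n = 10.
P10: r = 1.9; ranks 1–2 are 197, 232; interpolating gives 228.5.
P90: r = 9.1; ranks 9–10 are 339, 340; interpolating gives 339.1.
Difference: 339.1 − 228.5 = 110.6.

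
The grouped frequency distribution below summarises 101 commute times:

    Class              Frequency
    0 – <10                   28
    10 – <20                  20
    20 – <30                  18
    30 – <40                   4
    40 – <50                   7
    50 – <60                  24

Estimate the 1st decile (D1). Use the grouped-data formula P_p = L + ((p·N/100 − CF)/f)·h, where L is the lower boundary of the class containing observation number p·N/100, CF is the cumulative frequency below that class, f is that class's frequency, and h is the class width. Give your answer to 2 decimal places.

3.61

N = 101; target position k = 10/100 · 101 = 10.1.
Cumulative frequencies: 28, 48, 66, 70, 77, 101.
Observation 10.1 falls in the class 0 – <10.
L = 0, CF = 0, f = 28, h = 10.
P10 = 0 + ((10.1 − 0)/28)·10 = 0 + 3.60714 = 3.60714.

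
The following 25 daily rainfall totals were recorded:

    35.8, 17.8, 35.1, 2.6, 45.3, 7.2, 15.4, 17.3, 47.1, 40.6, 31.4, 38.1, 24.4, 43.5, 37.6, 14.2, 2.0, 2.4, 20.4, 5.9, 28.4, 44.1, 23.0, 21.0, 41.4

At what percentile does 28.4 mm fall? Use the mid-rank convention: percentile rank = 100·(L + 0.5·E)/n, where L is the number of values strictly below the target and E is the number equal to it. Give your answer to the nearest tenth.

Sorted: 2.0, 2.4, 2.6, 5.9, 7.2, 14.2, 15.4, 17.3, 17.8, 20.4, 21.0, 23.0, 24.4, 28.4, 31.4, 35.1, 35.8, 37.6, 38.1, 40.6, 41.4, 43.5, 44.1, 45.3, 47.1.
Count below 28.4: L = 13; count equal: E = 1; n = 25.
Percentile rank = 100·(13 + 0.5·1)/25 = 100·13.5/25 = 54.

54.0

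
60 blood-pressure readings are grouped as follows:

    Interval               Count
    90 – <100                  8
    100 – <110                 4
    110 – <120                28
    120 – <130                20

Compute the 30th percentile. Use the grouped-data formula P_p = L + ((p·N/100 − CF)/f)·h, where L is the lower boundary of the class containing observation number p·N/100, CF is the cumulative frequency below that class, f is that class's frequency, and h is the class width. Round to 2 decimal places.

112.14

N = 60; target position k = 30/100 · 60 = 18.
Cumulative frequencies: 8, 12, 40, 60.
Observation 18 falls in the class 110 – <120.
L = 110, CF = 12, f = 28, h = 10.
P30 = 110 + ((18 − 12)/28)·10 = 110 + 2.14286 = 112.143.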